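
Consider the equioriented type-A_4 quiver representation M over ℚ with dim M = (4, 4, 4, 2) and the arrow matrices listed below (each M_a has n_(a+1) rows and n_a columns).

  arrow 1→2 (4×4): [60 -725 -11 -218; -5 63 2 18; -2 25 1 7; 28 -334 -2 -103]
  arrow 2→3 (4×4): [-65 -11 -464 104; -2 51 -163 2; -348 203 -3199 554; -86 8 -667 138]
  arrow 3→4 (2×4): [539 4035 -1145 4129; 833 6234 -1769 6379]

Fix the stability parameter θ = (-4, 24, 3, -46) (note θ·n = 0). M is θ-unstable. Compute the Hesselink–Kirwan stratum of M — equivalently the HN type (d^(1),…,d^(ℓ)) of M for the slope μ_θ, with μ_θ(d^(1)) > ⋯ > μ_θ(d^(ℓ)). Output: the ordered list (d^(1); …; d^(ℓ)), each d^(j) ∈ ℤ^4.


Barcode: M ≅ I[1,1], I[1,3], I[1,4]^2, I[2,2], I[3,3]. HN layers by μ_θ (5 steps, strictly decreasing):
  μ^(1)=24; μ^(2)=27/2; μ^(3)=3; μ^(4)=-4; μ^(5)=-23/4

((0, 1, 0, 0); (0, 1, 1, 0); (0, 0, 1, 0); (2, 0, 0, 0); (2, 2, 2, 2))


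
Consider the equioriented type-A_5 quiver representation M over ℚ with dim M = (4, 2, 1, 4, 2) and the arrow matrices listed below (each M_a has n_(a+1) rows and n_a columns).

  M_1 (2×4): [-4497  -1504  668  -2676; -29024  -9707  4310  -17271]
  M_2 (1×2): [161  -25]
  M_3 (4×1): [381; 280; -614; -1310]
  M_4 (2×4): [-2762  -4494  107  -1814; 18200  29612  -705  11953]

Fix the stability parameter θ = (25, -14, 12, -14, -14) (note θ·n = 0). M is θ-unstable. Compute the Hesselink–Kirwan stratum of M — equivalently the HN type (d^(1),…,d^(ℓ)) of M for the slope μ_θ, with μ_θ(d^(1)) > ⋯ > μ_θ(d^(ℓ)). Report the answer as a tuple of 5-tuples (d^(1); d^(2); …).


Barcode: M ≅ I[1,1]^2, I[1,2], I[1,4], I[4,4], I[4,5]^2. HN layers by μ_θ (4 steps, strictly decreasing):
  μ^(1)=25; μ^(2)=11/2; μ^(3)=9/4; μ^(4)=-14

((2, 0, 0, 0, 0); (1, 1, 0, 0, 0); (1, 1, 1, 1, 0); (0, 0, 0, 3, 2))


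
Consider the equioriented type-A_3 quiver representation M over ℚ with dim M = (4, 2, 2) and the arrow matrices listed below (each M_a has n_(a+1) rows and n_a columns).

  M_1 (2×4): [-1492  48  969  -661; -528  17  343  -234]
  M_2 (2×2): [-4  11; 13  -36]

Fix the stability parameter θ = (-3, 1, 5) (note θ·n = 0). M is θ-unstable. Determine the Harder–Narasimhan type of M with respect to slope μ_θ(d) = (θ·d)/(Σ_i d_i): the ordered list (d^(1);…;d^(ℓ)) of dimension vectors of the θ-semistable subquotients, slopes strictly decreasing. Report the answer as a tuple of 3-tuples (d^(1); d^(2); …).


Via rank(M_{q-1}∘⋯∘M_p): M ≅ I[1,1]^2, I[1,3]^2.
μ_θ-semistable layers: μ^(1)=5; μ^(2)=1; μ^(3)=-3

((0, 0, 2); (0, 2, 0); (4, 0, 0))


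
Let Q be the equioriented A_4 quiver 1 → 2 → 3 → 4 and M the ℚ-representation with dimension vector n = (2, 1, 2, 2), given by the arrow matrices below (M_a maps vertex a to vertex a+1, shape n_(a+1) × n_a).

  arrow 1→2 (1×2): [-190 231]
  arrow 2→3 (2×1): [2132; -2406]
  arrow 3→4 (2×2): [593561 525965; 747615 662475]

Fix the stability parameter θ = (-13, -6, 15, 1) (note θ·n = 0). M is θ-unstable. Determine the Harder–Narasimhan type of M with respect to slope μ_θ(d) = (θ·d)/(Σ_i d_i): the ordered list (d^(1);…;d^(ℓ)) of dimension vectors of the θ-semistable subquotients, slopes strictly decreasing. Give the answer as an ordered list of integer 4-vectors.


Interval decomposition of M: I[1,1], I[1,4], I[3,3], I[4,4].
HN type (ℓ=5): μ^(1)=15; μ^(2)=8; μ^(3)=1; μ^(4)=-6; μ^(5)=-13

((0, 0, 1, 0); (0, 0, 1, 1); (0, 0, 0, 1); (0, 1, 0, 0); (2, 0, 0, 0))


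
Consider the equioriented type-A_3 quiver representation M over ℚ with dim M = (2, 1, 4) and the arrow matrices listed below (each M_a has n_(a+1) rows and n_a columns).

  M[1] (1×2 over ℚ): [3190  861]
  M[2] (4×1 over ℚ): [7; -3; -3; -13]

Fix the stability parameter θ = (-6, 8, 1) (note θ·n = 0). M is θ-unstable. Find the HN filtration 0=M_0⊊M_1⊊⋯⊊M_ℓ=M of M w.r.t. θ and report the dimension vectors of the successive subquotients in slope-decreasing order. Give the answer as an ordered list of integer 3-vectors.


Interval decomposition of M: I[1,1], I[1,3], I[3,3]^3.
HN type (ℓ=3): μ^(1)=9/2; μ^(2)=1; μ^(3)=-6

((0, 1, 1); (0, 0, 3); (2, 0, 0))


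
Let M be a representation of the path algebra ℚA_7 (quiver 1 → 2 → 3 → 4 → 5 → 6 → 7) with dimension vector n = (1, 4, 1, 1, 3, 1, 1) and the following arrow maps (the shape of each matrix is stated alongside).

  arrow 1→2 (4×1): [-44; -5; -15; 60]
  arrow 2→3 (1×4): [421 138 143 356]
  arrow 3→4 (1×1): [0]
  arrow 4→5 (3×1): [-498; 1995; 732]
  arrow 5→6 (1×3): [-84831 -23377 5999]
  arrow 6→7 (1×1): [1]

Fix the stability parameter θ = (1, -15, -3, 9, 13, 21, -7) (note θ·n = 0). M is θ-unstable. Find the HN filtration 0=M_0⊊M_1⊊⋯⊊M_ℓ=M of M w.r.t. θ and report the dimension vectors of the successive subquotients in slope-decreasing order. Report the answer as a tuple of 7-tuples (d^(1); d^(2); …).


Via rank(M_{q-1}∘⋯∘M_p): M ≅ I[1,3], I[2,2]^3, I[4,7], I[5,5]^2.
μ_θ-semistable layers: μ^(1)=13; μ^(2)=9; μ^(3)=-3; μ^(4)=-7; μ^(5)=-15

((0, 0, 0, 0, 2, 0, 0); (0, 0, 0, 1, 1, 1, 1); (0, 0, 1, 0, 0, 0, 0); (1, 1, 0, 0, 0, 0, 0); (0, 3, 0, 0, 0, 0, 0))


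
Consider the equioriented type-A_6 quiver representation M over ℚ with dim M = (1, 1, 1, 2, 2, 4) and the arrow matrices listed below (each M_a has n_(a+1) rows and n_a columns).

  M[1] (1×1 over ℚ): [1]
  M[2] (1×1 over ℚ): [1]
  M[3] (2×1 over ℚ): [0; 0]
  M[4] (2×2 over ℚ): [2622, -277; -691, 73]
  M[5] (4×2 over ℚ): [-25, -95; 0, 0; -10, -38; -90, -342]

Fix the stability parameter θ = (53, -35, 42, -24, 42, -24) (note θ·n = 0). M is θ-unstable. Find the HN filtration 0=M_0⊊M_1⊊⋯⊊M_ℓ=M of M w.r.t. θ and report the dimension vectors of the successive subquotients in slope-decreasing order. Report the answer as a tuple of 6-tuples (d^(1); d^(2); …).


Barcode: M ≅ I[1,3], I[4,5], I[4,6], I[6,6]^3. HN layers by μ_θ (3 steps, strictly decreasing):
  μ^(1)=42; μ^(2)=9; μ^(3)=-24

((0, 0, 1, 0, 1, 0); (1, 1, 0, 0, 1, 1); (0, 0, 0, 2, 0, 3))


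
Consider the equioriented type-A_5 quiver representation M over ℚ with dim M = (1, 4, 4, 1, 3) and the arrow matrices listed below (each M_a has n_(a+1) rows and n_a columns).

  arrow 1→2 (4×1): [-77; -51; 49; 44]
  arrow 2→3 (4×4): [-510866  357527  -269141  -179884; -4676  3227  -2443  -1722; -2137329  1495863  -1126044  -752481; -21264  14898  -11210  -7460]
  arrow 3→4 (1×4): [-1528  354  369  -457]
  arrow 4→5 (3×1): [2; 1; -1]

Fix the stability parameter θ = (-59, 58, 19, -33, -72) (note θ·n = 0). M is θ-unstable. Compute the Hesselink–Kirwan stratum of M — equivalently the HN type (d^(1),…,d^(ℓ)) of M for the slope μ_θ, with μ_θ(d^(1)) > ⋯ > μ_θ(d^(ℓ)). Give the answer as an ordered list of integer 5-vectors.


Via rank(M_{q-1}∘⋯∘M_p): M ≅ I[1,2], I[2,2], I[2,3], I[2,5], I[3,3]^2, I[5,5]^2.
μ_θ-semistable layers: μ^(1)=58; μ^(2)=77/2; μ^(3)=19; μ^(4)=-7; μ^(5)=-59; μ^(6)=-72

((0, 2, 0, 0, 0); (0, 1, 1, 0, 0); (0, 0, 2, 0, 0); (0, 1, 1, 1, 1); (1, 0, 0, 0, 0); (0, 0, 0, 0, 2))


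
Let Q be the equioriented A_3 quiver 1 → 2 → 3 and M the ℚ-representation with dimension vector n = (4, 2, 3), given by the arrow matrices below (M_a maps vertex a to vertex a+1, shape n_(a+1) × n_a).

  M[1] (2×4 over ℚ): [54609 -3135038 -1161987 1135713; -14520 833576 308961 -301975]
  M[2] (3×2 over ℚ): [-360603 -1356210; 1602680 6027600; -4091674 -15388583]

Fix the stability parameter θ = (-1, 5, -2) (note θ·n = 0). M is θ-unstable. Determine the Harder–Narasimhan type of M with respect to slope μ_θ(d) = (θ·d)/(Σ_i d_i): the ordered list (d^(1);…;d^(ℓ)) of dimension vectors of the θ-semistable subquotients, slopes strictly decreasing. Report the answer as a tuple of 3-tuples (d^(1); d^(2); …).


Barcode: M ≅ I[1,1]^2, I[1,3]^2, I[3,3]. HN layers by μ_θ (3 steps, strictly decreasing):
  μ^(1)=3/2; μ^(2)=-1; μ^(3)=-2

((0, 2, 2); (4, 0, 0); (0, 0, 1))


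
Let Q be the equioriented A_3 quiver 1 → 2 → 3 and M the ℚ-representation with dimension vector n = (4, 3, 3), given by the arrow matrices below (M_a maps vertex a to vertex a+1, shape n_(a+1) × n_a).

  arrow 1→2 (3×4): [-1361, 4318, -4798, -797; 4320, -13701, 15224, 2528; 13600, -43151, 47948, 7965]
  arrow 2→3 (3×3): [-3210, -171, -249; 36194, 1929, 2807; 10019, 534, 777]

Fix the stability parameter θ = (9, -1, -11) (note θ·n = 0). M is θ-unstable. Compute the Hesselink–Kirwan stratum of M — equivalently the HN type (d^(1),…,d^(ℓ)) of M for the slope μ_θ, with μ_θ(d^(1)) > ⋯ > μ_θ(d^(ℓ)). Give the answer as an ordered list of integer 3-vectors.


Interval decomposition of M: I[1,1], I[1,2], I[1,3]^2, I[3,3].
HN type (ℓ=4): μ^(1)=9; μ^(2)=4; μ^(3)=-1; μ^(4)=-11

((1, 0, 0); (1, 1, 0); (2, 2, 2); (0, 0, 1))


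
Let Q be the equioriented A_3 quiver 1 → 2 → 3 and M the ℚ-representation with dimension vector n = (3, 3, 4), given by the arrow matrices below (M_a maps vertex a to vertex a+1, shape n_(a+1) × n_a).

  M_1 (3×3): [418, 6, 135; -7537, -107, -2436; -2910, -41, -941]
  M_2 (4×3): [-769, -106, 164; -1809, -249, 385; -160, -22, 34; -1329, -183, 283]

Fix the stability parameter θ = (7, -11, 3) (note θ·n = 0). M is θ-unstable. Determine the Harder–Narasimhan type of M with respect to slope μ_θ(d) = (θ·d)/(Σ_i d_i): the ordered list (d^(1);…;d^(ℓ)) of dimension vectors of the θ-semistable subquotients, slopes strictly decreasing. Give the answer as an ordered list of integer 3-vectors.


Barcode: M ≅ I[1,2], I[1,3]^2, I[3,3]^2. HN layers by μ_θ (2 steps, strictly decreasing):
  μ^(1)=3; μ^(2)=-2

((0, 0, 4); (3, 3, 0))


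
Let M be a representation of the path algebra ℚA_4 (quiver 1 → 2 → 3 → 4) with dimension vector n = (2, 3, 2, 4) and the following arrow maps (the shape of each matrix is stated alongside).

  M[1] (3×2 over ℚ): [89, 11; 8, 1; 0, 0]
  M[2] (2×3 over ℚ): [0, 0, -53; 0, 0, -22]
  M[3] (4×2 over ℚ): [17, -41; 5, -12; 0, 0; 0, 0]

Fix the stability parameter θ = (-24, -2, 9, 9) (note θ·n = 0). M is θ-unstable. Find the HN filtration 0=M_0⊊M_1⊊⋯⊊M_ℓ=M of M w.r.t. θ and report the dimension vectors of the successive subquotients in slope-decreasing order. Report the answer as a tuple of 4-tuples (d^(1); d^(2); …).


Via rank(M_{q-1}∘⋯∘M_p): M ≅ I[1,2]^2, I[2,4], I[3,4], I[4,4]^2.
μ_θ-semistable layers: μ^(1)=9; μ^(2)=-2; μ^(3)=-24

((0, 0, 2, 4); (0, 3, 0, 0); (2, 0, 0, 0))


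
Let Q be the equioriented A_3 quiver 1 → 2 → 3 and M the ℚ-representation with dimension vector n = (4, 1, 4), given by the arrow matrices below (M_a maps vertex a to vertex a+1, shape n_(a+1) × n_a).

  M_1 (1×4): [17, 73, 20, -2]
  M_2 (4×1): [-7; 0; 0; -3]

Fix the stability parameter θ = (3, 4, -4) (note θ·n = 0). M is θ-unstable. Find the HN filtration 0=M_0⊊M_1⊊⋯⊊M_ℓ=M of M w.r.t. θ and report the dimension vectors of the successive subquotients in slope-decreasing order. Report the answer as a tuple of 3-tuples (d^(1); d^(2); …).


Barcode: M ≅ I[1,1]^3, I[1,3], I[3,3]^3. HN layers by μ_θ (3 steps, strictly decreasing):
  μ^(1)=3; μ^(2)=1; μ^(3)=-4

((3, 0, 0); (1, 1, 1); (0, 0, 3))


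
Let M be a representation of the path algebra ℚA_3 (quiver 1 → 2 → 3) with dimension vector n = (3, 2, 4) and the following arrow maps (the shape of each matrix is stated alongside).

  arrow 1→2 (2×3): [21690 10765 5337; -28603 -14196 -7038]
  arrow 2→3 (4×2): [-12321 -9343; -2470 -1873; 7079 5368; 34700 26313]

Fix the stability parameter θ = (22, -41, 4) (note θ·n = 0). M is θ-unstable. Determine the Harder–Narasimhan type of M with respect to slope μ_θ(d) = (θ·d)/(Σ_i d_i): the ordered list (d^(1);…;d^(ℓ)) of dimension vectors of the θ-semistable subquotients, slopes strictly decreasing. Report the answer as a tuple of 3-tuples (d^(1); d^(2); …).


Barcode: M ≅ I[1,1], I[1,3]^2, I[3,3]^2. HN layers by μ_θ (3 steps, strictly decreasing):
  μ^(1)=22; μ^(2)=4; μ^(3)=-19/2

((1, 0, 0); (0, 0, 4); (2, 2, 0))


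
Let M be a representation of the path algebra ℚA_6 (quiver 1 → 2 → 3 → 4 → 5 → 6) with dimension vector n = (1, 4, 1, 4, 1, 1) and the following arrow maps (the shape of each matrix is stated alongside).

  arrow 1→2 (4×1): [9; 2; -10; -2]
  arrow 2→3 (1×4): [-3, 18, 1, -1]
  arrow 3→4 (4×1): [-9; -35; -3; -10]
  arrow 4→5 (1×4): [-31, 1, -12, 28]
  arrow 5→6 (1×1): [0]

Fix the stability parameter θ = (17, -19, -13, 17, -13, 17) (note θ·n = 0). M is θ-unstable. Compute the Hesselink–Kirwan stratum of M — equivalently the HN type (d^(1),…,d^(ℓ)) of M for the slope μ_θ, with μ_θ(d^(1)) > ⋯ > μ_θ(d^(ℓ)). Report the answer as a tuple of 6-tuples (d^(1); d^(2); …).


Via rank(M_{q-1}∘⋯∘M_p): M ≅ I[1,4], I[2,2]^3, I[4,4]^2, I[4,5], I[6,6].
μ_θ-semistable layers: μ^(1)=17; μ^(2)=2; μ^(3)=-5; μ^(4)=-19

((0, 0, 0, 3, 0, 1); (0, 0, 0, 1, 1, 0); (1, 1, 1, 0, 0, 0); (0, 3, 0, 0, 0, 0))


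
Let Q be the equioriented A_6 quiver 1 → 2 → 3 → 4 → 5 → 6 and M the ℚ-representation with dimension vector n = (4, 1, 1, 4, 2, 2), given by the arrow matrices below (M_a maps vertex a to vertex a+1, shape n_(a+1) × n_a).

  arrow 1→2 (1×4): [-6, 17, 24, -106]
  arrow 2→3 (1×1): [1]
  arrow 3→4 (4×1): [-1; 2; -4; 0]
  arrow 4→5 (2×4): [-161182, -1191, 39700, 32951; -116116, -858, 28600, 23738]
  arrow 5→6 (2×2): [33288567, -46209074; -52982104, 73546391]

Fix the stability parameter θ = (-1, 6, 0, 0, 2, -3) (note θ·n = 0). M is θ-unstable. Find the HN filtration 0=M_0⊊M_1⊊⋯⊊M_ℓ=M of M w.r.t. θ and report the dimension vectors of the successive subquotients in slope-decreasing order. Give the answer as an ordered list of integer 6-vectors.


Interval decomposition of M: I[1,1]^3, I[1,4], I[4,4]^2, I[4,6], I[5,6].
HN type (ℓ=5): μ^(1)=2; μ^(2)=0; μ^(3)=-1/3; μ^(4)=-1/2; μ^(5)=-1

((0, 1, 1, 1, 0, 0); (0, 0, 0, 2, 0, 0); (0, 0, 0, 1, 1, 1); (0, 0, 0, 0, 1, 1); (4, 0, 0, 0, 0, 0))


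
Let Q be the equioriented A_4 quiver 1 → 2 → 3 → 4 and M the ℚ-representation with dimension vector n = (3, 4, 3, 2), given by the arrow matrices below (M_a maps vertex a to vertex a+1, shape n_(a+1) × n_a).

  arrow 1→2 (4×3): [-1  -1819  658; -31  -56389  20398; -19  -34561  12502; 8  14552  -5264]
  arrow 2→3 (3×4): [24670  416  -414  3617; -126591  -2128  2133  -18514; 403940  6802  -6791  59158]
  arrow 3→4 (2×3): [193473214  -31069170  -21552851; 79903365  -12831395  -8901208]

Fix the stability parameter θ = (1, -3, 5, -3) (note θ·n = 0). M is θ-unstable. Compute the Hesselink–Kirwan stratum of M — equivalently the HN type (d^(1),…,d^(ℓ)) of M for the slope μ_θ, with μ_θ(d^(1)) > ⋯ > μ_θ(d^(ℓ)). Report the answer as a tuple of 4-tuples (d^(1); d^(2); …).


Barcode: M ≅ I[1,1]^2, I[1,4], I[2,2], I[2,3], I[2,4]. HN layers by μ_θ (4 steps, strictly decreasing):
  μ^(1)=5; μ^(2)=1; μ^(3)=-1; μ^(4)=-3

((0, 0, 1, 0); (2, 0, 2, 2); (1, 1, 0, 0); (0, 3, 0, 0))


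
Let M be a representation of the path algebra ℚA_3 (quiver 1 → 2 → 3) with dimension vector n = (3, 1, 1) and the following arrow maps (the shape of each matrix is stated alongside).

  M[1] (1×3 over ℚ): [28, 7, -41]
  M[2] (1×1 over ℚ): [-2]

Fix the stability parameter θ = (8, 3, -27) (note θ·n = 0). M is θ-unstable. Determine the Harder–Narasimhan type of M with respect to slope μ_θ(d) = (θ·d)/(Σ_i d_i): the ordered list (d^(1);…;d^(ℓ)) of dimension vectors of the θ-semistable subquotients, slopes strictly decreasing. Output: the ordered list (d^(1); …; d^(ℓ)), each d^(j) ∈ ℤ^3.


Interval decomposition of M: I[1,1]^2, I[1,3].
HN type (ℓ=2): μ^(1)=8; μ^(2)=-16/3

((2, 0, 0); (1, 1, 1))


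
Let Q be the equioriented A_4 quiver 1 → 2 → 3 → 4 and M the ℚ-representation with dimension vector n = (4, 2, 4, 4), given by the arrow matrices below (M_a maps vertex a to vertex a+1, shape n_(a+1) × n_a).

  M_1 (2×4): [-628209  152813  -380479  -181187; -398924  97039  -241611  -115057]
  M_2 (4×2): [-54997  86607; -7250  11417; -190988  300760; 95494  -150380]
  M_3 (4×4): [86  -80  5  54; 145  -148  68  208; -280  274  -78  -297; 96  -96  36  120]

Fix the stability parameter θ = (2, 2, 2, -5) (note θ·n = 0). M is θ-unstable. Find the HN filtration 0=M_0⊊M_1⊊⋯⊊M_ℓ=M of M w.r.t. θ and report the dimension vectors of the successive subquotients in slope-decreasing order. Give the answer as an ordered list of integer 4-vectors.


Interval decomposition of M: I[1,1]^2, I[1,3], I[1,4], I[3,4]^2, I[4,4].
HN type (ℓ=4): μ^(1)=2; μ^(2)=1/4; μ^(3)=-3/2; μ^(4)=-5

((3, 1, 1, 0); (1, 1, 1, 1); (0, 0, 2, 2); (0, 0, 0, 1))


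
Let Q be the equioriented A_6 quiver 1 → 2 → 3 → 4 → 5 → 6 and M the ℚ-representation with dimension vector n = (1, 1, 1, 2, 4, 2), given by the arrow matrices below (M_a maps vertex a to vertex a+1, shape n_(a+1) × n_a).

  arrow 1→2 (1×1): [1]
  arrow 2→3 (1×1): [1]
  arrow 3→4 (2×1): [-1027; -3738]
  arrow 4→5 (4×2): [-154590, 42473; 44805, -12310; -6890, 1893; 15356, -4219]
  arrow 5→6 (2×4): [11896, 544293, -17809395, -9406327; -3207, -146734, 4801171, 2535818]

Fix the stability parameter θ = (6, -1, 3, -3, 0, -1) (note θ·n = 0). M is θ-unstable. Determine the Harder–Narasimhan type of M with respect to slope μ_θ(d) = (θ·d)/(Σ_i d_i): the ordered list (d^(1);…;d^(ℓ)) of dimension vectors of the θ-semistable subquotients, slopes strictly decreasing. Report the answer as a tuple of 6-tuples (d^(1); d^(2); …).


Interval decomposition of M: I[1,6], I[4,6], I[5,5]^2.
HN type (ℓ=4): μ^(1)=2/3; μ^(2)=0; μ^(3)=-1/2; μ^(4)=-3

((1, 1, 1, 1, 1, 1); (0, 0, 0, 0, 2, 0); (0, 0, 0, 0, 1, 1); (0, 0, 0, 1, 0, 0))


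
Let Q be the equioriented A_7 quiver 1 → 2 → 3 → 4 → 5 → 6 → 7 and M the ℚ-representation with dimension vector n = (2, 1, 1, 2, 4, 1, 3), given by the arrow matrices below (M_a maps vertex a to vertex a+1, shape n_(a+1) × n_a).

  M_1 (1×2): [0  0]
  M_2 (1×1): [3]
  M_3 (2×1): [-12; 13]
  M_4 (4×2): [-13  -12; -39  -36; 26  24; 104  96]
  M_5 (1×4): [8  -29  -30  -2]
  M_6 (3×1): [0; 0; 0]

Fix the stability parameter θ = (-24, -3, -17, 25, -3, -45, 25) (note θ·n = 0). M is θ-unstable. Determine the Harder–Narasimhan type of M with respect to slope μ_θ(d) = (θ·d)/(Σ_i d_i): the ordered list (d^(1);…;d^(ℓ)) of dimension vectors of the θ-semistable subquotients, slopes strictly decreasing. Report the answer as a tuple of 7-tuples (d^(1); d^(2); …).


Interval decomposition of M: I[1,1]^2, I[2,4], I[4,6], I[5,5]^3, I[7,7]^3.
HN type (ℓ=5): μ^(1)=25; μ^(2)=-3; μ^(3)=-23/3; μ^(4)=-10; μ^(5)=-24

((0, 0, 0, 1, 0, 0, 3); (0, 0, 0, 0, 3, 0, 0); (0, 0, 0, 1, 1, 1, 0); (0, 1, 1, 0, 0, 0, 0); (2, 0, 0, 0, 0, 0, 0))


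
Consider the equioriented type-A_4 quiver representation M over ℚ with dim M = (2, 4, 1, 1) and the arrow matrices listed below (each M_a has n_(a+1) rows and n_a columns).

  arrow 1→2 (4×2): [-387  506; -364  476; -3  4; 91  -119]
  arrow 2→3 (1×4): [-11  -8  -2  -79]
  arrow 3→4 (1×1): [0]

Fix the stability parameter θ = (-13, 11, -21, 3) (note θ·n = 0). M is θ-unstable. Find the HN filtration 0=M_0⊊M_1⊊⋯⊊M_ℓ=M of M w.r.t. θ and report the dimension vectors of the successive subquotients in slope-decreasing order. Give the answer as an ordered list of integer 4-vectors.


Via rank(M_{q-1}∘⋯∘M_p): M ≅ I[1,2], I[1,3], I[2,2]^2, I[4,4].
μ_θ-semistable layers: μ^(1)=11; μ^(2)=3; μ^(3)=-5; μ^(4)=-13

((0, 3, 0, 0); (0, 0, 0, 1); (0, 1, 1, 0); (2, 0, 0, 0))


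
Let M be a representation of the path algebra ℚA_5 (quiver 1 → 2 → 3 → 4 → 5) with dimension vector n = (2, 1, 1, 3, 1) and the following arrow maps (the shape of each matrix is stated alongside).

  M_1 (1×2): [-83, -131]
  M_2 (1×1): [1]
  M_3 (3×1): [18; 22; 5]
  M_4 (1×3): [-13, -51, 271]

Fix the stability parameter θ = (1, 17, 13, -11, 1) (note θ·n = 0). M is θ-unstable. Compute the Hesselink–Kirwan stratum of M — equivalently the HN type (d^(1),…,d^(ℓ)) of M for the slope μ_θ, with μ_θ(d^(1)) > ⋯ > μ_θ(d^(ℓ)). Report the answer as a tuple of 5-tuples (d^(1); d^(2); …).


Barcode: M ≅ I[1,1], I[1,5], I[4,4]^2. HN layers by μ_θ (3 steps, strictly decreasing):
  μ^(1)=5; μ^(2)=1; μ^(3)=-11

((0, 1, 1, 1, 1); (2, 0, 0, 0, 0); (0, 0, 0, 2, 0))


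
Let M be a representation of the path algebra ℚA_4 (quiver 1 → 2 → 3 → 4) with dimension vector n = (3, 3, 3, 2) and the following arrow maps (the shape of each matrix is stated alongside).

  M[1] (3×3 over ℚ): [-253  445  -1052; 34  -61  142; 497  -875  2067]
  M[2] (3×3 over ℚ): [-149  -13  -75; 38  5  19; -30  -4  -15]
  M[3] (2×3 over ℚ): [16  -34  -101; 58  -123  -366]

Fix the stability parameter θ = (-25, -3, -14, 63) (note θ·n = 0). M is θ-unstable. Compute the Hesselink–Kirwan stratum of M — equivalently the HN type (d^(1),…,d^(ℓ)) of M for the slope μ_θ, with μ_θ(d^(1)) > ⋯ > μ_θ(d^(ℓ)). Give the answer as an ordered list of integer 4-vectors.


Barcode: M ≅ I[1,3], I[1,4]^2. HN layers by μ_θ (3 steps, strictly decreasing):
  μ^(1)=63; μ^(2)=-17/2; μ^(3)=-25

((0, 0, 0, 2); (0, 3, 3, 0); (3, 0, 0, 0))


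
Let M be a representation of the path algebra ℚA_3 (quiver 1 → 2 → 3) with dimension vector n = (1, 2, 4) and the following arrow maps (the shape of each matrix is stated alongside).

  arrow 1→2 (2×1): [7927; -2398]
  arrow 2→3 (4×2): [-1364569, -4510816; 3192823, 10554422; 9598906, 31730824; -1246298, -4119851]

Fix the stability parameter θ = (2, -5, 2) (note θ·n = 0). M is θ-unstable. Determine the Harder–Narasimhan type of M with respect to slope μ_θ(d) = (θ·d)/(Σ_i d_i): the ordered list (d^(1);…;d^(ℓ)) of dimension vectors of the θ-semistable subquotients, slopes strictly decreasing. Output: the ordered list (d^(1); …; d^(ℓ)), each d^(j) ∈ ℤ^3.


Via rank(M_{q-1}∘⋯∘M_p): M ≅ I[1,3], I[2,3], I[3,3]^2.
μ_θ-semistable layers: μ^(1)=2; μ^(2)=-3/2; μ^(3)=-5

((0, 0, 4); (1, 1, 0); (0, 1, 0))


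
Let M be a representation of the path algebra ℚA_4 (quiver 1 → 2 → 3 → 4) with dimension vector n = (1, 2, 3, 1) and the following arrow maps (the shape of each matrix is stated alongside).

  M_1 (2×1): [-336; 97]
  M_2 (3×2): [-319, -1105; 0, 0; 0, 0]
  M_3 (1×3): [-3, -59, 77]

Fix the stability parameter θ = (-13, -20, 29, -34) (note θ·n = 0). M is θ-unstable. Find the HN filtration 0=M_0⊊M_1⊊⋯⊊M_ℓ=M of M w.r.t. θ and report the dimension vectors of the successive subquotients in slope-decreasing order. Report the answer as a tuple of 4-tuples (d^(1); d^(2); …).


Interval decomposition of M: I[1,4], I[2,2], I[3,3]^2.
HN type (ℓ=4): μ^(1)=29; μ^(2)=-5/2; μ^(3)=-33/2; μ^(4)=-20

((0, 0, 2, 0); (0, 0, 1, 1); (1, 1, 0, 0); (0, 1, 0, 0))


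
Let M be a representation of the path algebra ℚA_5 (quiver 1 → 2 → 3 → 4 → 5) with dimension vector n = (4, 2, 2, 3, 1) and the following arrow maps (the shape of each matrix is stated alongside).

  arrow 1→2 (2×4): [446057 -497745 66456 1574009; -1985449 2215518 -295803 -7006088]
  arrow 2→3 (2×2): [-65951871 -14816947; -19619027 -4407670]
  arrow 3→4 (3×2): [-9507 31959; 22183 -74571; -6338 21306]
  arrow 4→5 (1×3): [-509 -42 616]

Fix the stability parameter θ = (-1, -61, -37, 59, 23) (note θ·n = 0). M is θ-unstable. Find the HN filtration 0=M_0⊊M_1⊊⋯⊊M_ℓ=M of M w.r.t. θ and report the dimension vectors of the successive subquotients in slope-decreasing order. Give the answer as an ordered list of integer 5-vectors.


Interval decomposition of M: I[1,1]^2, I[1,3], I[1,5], I[4,4]^2.
HN type (ℓ=4): μ^(1)=59; μ^(2)=41; μ^(3)=-1; μ^(4)=-33

((0, 0, 0, 2, 0); (0, 0, 0, 1, 1); (2, 0, 0, 0, 0); (2, 2, 2, 0, 0))


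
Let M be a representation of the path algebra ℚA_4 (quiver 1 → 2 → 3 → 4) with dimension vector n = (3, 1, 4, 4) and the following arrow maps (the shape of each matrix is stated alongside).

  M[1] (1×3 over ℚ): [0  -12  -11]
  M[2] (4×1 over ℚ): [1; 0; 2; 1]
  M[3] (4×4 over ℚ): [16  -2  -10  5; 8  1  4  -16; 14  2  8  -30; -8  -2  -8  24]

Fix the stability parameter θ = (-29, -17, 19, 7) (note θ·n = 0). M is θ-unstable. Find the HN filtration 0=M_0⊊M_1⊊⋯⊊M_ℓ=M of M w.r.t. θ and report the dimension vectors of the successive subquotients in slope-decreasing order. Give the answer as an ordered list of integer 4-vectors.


Barcode: M ≅ I[1,1]^2, I[1,4], I[3,3], I[3,4]^2, I[4,4]. HN layers by μ_θ (5 steps, strictly decreasing):
  μ^(1)=19; μ^(2)=13; μ^(3)=7; μ^(4)=-17; μ^(5)=-29

((0, 0, 1, 0); (0, 0, 3, 3); (0, 0, 0, 1); (0, 1, 0, 0); (3, 0, 0, 0))


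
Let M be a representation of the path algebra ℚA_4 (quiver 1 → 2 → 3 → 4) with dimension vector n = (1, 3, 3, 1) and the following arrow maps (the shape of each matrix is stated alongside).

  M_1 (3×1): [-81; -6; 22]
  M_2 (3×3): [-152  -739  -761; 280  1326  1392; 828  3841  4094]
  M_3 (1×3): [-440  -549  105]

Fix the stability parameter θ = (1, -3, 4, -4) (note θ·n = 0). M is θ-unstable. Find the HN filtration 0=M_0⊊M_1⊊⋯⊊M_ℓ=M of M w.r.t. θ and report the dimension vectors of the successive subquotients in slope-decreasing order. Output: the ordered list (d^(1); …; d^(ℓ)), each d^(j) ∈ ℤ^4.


Interval decomposition of M: I[1,4], I[2,2], I[2,3], I[3,3].
HN type (ℓ=4): μ^(1)=4; μ^(2)=0; μ^(3)=-1; μ^(4)=-3

((0, 0, 2, 0); (0, 0, 1, 1); (1, 1, 0, 0); (0, 2, 0, 0))


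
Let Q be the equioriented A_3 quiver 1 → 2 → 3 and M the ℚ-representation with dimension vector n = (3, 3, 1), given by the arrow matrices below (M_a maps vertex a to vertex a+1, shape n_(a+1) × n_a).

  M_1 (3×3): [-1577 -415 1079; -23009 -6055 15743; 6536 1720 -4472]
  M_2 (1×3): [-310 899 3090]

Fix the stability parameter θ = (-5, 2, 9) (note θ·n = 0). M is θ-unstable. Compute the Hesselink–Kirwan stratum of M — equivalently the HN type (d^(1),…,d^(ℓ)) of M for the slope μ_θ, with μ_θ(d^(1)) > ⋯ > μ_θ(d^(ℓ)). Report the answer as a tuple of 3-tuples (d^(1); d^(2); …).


Interval decomposition of M: I[1,1]^2, I[1,3], I[2,2]^2.
HN type (ℓ=3): μ^(1)=9; μ^(2)=2; μ^(3)=-5

((0, 0, 1); (0, 3, 0); (3, 0, 0))


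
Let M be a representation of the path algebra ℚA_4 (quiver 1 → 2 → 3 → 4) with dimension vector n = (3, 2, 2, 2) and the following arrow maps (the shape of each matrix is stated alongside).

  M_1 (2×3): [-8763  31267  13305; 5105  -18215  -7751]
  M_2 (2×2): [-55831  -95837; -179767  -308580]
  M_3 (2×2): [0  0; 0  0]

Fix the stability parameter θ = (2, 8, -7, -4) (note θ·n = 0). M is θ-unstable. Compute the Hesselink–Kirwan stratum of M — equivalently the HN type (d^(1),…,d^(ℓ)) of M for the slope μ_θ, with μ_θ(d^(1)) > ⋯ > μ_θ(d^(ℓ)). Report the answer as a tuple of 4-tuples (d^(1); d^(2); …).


Via rank(M_{q-1}∘⋯∘M_p): M ≅ I[1,1], I[1,3]^2, I[4,4]^2.
μ_θ-semistable layers: μ^(1)=2; μ^(2)=1; μ^(3)=-4

((1, 0, 0, 0); (2, 2, 2, 0); (0, 0, 0, 2))


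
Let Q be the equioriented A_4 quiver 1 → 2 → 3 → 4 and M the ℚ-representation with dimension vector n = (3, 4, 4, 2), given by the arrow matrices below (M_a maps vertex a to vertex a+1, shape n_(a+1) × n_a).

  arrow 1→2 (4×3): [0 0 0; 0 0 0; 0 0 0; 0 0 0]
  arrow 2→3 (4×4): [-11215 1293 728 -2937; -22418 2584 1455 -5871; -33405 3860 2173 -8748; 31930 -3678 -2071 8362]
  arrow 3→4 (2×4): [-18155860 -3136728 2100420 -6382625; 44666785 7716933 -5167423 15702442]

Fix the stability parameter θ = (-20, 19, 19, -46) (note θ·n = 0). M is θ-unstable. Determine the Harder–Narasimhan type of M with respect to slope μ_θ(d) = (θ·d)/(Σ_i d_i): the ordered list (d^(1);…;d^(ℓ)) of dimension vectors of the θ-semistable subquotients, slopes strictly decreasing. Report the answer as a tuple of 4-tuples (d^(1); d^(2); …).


Barcode: M ≅ I[1,1]^3, I[2,3]^2, I[2,4]^2. HN layers by μ_θ (3 steps, strictly decreasing):
  μ^(1)=19; μ^(2)=-8/3; μ^(3)=-20

((0, 2, 2, 0); (0, 2, 2, 2); (3, 0, 0, 0))


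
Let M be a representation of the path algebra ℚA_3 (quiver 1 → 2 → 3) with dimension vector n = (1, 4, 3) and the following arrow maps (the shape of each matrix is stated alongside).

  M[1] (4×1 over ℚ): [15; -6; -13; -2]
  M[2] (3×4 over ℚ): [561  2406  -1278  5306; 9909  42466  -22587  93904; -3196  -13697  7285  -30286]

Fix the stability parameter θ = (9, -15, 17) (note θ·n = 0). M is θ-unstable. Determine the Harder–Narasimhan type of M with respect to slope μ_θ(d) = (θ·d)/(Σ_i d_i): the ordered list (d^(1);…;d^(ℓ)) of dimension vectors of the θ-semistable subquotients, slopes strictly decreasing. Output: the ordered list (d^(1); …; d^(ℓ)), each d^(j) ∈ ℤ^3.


Via rank(M_{q-1}∘⋯∘M_p): M ≅ I[1,3], I[2,2], I[2,3]^2.
μ_θ-semistable layers: μ^(1)=17; μ^(2)=-3; μ^(3)=-15

((0, 0, 3); (1, 1, 0); (0, 3, 0))


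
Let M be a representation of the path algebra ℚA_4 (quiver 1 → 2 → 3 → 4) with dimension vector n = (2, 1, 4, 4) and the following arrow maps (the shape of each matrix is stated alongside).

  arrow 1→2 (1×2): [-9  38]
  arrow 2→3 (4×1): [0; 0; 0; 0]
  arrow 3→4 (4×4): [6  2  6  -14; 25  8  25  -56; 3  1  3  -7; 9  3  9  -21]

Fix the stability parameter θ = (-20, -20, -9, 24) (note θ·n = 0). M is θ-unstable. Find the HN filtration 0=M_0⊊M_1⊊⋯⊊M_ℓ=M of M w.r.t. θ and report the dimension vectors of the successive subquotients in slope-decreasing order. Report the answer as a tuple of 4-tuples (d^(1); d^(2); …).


Interval decomposition of M: I[1,1], I[1,2], I[3,3]^2, I[3,4]^2, I[4,4]^2.
HN type (ℓ=3): μ^(1)=24; μ^(2)=-9; μ^(3)=-20

((0, 0, 0, 4); (0, 0, 4, 0); (2, 1, 0, 0))


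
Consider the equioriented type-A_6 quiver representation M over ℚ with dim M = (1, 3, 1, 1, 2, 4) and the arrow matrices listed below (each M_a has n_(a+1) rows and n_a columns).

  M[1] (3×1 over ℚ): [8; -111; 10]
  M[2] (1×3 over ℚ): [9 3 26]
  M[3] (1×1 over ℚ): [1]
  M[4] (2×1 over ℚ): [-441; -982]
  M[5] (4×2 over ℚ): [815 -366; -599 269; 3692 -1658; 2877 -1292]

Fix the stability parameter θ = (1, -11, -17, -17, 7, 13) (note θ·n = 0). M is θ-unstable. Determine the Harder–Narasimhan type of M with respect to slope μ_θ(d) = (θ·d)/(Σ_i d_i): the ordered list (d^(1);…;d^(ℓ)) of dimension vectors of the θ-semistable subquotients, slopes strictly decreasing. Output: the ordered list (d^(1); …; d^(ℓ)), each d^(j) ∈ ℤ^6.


Barcode: M ≅ I[1,6], I[2,2]^2, I[5,6], I[6,6]^2. HN layers by μ_θ (3 steps, strictly decreasing):
  μ^(1)=13; μ^(2)=7; μ^(3)=-11

((0, 0, 0, 0, 0, 4); (0, 0, 0, 0, 2, 0); (1, 3, 1, 1, 0, 0))


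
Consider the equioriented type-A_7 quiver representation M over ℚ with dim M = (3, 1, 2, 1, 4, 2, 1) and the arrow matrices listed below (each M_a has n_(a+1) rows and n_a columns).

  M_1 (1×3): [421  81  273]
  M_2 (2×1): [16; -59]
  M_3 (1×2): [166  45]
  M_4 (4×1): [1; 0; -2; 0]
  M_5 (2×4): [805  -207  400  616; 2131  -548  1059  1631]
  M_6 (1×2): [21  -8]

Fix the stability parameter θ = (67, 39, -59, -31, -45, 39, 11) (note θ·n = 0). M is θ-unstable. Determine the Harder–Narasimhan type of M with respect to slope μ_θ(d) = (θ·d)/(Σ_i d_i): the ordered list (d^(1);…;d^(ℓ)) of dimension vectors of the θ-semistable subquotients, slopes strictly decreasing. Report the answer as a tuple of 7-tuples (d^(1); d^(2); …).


Interval decomposition of M: I[1,1]^2, I[1,7], I[3,3], I[5,5]^2, I[5,6].
HN type (ℓ=6): μ^(1)=67; μ^(2)=39; μ^(3)=25; μ^(4)=-29/5; μ^(5)=-45; μ^(6)=-59

((2, 0, 0, 0, 0, 0, 0); (0, 0, 0, 0, 0, 1, 0); (0, 0, 0, 0, 0, 1, 1); (1, 1, 1, 1, 1, 0, 0); (0, 0, 0, 0, 3, 0, 0); (0, 0, 1, 0, 0, 0, 0))


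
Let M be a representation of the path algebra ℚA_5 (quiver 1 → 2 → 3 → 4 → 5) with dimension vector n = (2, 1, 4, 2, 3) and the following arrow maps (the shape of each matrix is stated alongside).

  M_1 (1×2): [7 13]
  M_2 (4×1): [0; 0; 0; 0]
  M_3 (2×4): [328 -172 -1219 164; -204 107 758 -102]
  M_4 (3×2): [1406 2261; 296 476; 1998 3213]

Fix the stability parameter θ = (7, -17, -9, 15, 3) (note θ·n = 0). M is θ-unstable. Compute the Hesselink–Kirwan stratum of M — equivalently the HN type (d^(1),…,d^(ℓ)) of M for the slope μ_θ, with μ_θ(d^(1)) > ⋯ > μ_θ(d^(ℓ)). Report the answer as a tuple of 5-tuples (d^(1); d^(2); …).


Barcode: M ≅ I[1,1], I[1,2], I[3,3]^2, I[3,4], I[3,5], I[5,5]^2. HN layers by μ_θ (6 steps, strictly decreasing):
  μ^(1)=15; μ^(2)=9; μ^(3)=7; μ^(4)=3; μ^(5)=-5; μ^(6)=-9

((0, 0, 0, 1, 0); (0, 0, 0, 1, 1); (1, 0, 0, 0, 0); (0, 0, 0, 0, 2); (1, 1, 0, 0, 0); (0, 0, 4, 0, 0))


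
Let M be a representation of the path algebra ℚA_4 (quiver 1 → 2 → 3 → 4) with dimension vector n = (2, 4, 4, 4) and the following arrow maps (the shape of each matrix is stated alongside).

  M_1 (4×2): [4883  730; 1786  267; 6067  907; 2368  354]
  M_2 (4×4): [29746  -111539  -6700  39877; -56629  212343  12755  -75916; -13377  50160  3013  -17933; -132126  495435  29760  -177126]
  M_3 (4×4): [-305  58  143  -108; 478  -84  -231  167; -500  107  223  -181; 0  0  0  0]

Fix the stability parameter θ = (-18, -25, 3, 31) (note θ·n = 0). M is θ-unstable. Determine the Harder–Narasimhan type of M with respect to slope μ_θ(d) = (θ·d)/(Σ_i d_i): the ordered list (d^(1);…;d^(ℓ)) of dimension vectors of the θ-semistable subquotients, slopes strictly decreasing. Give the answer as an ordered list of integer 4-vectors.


Interval decomposition of M: I[1,2], I[1,3], I[2,4]^2, I[3,4], I[4,4].
HN type (ℓ=4): μ^(1)=31; μ^(2)=3; μ^(3)=-43/2; μ^(4)=-25

((0, 0, 0, 4); (0, 0, 4, 0); (2, 2, 0, 0); (0, 2, 0, 0))


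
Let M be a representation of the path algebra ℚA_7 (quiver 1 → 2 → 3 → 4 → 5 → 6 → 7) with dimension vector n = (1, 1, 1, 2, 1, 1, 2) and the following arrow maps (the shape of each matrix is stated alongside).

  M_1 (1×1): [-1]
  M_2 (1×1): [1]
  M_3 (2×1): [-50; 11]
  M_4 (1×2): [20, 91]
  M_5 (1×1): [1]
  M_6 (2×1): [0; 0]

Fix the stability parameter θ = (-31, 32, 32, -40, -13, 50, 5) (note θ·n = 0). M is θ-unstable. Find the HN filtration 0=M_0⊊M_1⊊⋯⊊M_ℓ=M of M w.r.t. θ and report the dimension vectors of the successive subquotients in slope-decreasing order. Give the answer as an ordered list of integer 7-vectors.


Barcode: M ≅ I[1,6], I[4,4], I[7,7]^2. HN layers by μ_θ (5 steps, strictly decreasing):
  μ^(1)=50; μ^(2)=5; μ^(3)=11/4; μ^(4)=-31; μ^(5)=-40

((0, 0, 0, 0, 0, 1, 0); (0, 0, 0, 0, 0, 0, 2); (0, 1, 1, 1, 1, 0, 0); (1, 0, 0, 0, 0, 0, 0); (0, 0, 0, 1, 0, 0, 0))


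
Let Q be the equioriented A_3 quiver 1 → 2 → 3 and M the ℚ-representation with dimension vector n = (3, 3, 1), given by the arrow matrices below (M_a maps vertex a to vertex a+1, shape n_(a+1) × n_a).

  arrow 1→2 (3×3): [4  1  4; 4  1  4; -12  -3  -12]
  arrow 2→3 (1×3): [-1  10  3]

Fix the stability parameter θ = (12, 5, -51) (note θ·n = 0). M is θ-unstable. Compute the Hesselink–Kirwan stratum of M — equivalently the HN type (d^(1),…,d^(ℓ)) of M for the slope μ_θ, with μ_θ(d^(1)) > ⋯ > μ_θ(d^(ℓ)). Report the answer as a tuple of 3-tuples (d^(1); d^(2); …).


Interval decomposition of M: I[1,1]^2, I[1,2], I[2,2], I[2,3].
HN type (ℓ=4): μ^(1)=12; μ^(2)=17/2; μ^(3)=5; μ^(4)=-23

((2, 0, 0); (1, 1, 0); (0, 1, 0); (0, 1, 1))


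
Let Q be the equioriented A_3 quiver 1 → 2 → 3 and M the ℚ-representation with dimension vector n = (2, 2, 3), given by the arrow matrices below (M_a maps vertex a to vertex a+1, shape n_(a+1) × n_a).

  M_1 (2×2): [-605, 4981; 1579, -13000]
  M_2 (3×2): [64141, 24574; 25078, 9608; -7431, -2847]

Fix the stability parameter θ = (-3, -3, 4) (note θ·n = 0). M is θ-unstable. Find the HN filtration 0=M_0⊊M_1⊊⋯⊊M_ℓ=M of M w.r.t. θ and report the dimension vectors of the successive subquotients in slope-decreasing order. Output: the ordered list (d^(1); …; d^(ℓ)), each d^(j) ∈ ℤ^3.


Via rank(M_{q-1}∘⋯∘M_p): M ≅ I[1,3]^2, I[3,3].
μ_θ-semistable layers: μ^(1)=4; μ^(2)=-3

((0, 0, 3); (2, 2, 0))


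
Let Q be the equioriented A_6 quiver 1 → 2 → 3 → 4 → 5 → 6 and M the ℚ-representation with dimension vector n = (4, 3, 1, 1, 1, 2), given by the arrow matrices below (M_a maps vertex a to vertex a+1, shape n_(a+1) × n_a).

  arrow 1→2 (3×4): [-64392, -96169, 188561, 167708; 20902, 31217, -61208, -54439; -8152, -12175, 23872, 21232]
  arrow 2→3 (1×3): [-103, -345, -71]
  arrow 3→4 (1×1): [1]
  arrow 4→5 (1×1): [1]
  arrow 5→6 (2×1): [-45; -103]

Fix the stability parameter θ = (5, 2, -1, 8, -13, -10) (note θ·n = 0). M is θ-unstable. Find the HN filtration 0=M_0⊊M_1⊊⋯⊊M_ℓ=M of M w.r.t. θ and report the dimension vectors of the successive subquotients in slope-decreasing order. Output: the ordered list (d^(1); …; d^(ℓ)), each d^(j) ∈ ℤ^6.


Barcode: M ≅ I[1,1], I[1,2]^2, I[1,6], I[6,6]. HN layers by μ_θ (4 steps, strictly decreasing):
  μ^(1)=5; μ^(2)=7/2; μ^(3)=-3/2; μ^(4)=-10

((1, 0, 0, 0, 0, 0); (2, 2, 0, 0, 0, 0); (1, 1, 1, 1, 1, 1); (0, 0, 0, 0, 0, 1))


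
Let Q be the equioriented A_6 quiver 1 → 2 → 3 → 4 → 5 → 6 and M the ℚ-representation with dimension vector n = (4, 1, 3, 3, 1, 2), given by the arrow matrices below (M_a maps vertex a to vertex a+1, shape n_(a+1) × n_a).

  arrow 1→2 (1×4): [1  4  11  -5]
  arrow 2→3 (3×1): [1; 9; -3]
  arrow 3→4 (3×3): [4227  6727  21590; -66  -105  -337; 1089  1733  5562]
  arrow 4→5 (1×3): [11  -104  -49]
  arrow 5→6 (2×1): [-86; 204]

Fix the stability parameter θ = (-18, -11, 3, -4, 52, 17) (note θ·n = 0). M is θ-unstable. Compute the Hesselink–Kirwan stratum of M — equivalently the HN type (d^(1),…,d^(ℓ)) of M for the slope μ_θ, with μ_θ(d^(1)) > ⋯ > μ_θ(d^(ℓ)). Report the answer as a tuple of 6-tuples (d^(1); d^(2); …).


Barcode: M ≅ I[1,1]^3, I[1,3], I[3,4]^2, I[4,6], I[6,6]. HN layers by μ_θ (7 steps, strictly decreasing):
  μ^(1)=69/2; μ^(2)=17; μ^(3)=3; μ^(4)=-1/2; μ^(5)=-4; μ^(6)=-11; μ^(7)=-18

((0, 0, 0, 0, 1, 1); (0, 0, 0, 0, 0, 1); (0, 0, 1, 0, 0, 0); (0, 0, 2, 2, 0, 0); (0, 0, 0, 1, 0, 0); (0, 1, 0, 0, 0, 0); (4, 0, 0, 0, 0, 0))


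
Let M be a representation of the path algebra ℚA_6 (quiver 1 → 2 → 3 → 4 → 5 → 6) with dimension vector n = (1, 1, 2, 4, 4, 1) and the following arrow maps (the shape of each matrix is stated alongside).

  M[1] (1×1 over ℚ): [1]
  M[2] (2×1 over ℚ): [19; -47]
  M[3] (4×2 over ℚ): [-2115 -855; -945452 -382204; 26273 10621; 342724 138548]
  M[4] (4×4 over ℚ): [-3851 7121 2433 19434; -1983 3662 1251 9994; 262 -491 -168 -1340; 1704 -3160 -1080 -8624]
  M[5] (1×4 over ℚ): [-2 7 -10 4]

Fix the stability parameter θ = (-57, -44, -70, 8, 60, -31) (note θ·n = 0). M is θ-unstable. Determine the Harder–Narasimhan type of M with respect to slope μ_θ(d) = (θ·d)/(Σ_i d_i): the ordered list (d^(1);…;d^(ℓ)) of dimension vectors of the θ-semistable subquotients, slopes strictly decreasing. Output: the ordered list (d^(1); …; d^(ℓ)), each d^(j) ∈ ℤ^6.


Barcode: M ≅ I[1,3], I[3,5], I[4,4]^2, I[4,6], I[5,5]^2. HN layers by μ_θ (5 steps, strictly decreasing):
  μ^(1)=60; μ^(2)=29/2; μ^(3)=8; μ^(4)=-57; μ^(5)=-70

((0, 0, 0, 0, 3, 0); (0, 0, 0, 0, 1, 1); (0, 0, 0, 4, 0, 0); (1, 1, 1, 0, 0, 0); (0, 0, 1, 0, 0, 0))


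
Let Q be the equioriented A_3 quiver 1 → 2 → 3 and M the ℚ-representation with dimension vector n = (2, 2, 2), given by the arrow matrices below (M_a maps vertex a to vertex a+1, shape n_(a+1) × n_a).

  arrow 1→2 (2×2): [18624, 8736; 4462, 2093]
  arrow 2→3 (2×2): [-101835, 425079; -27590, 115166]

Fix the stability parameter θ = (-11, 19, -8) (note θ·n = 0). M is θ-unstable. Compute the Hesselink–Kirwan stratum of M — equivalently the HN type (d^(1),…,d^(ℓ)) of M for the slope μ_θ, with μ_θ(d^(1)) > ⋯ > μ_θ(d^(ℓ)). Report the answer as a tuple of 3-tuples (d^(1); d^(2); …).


Interval decomposition of M: I[1,1], I[1,3], I[2,2], I[3,3].
HN type (ℓ=4): μ^(1)=19; μ^(2)=11/2; μ^(3)=-8; μ^(4)=-11

((0, 1, 0); (0, 1, 1); (0, 0, 1); (2, 0, 0))
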